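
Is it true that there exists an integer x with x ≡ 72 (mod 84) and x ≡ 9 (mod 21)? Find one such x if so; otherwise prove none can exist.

x = 72

The moduli are not coprime: gcd(84, 21) = 21. Compatibility requires 21 ∣ (9 − 72) = -63, which holds, so solutions exist.
The smallest candidate x = 72 works directly: 72 ≡ 9 (mod 21).
Check: 72 mod 84 = 72, 72 mod 21 = 9. ✓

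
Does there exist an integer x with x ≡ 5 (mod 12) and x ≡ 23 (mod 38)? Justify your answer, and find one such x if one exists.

x = 137

The moduli are not coprime: gcd(12, 38) = 2. Compatibility requires 2 ∣ (23 − 5) = 18, which holds, so solutions exist.
Put x = 5 + 12t, so we need 12t ≡ 18 (mod 38), equivalently (divide by 2) 6t ≡ 9 (mod 19).
Note 6·16 = 96 ≡ 1 (mod 19) (as 96 − 1 = 5·19), so 6⁻¹ ≡ 16.
Multiplying by 16: t ≡ 16·9 = 144 ≡ 11 (mod 19).
Then x = 5 + 12·11 = 137.
Verify: 137 = 11·12 + 5 and 137 = 3·38 + 23. ✓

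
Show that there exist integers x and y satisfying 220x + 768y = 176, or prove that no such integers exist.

x = 116, y = -33

Every value of 220x + 768y is a multiple of gcd(220, 768) = 4; since 4 ∣ 176, solutions exist.
Dividing through by 4 reduces the equation to 55x + 192y = 44.
Euclidean algorithm: 192 = 3·55 + 27, 55 = 2·27 + 1, 27 = 27·1 + 0.
Working back up the chain: 1 = 55 − 2·27 = 55 − 2·(192 − 3·55) = −2·192 + 7·55. So 55·7 + 192·(-2) = 1.
Scaling by 44 gives the particular solution (x, y) = (308, -88).
The general solution is x = 308 + 192k, y = -88 − 55k; taking k = -1 gives the smaller pair x = 116, y = -33.
Indeed 220·116 + 768·(-33) = 25520 − 25344 = 176.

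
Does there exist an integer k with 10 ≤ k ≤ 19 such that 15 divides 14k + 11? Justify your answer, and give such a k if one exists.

Try k = 11: 14·11 + 11 = 165 = 11·15, which is divisible by 15.

k = 11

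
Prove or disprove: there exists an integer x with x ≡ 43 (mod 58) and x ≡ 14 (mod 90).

Reduce both congruences modulo 2, which divides 58 and 90: they say x ≡ 43 (mod 2) and x ≡ 14 (mod 2).
These are incompatible: 43 − 14 = 29 is not divisible by 2.
Therefore no such x exists.

There is no such integer.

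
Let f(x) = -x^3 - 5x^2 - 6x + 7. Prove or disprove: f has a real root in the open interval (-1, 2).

f(-1) = 9 and f(2) = -33, which have opposite signs.
f is continuous everywhere (it is a polynomial), in particular on [-1, 2].
By the Intermediate Value Theorem, f takes the value 0 somewhere in the open interval.

Such a root exists.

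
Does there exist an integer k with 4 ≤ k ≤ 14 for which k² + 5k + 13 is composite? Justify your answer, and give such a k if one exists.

At k = 13: 13² + 5·13 + 13 = 247 = 13·19, which is composite.

k = 13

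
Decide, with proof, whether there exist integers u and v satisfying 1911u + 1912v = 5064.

u = 672, v = -669

Since gcd(1911, 1912) = 1, every integer is an integer combination of 1911 and 1912.
Euclidean algorithm: 1912 = 1·1911 + 1, 1911 = 1911·1 + 0.
Working back up the chain: 1 = 1912 − 1·1911. So 1911·(-1) + 1912·1 = 1.
Multiplying through by 5064: u = (-1)·5064 = -5064, v = 1·5064 = 5064 is a solution.
Adding 3·1912 to u and subtracting 3·1911 from v gives the tidier solution (672, -669).
Check: 1911·672 + 1912·(-669) = 1284192 − 1279128 = 5064. ✓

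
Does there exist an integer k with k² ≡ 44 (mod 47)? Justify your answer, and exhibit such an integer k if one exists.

47 is prime, so by Euler's criterion 44 is a square mod 47 iff 44^((47−1)/2) = 44^23 ≡ 1 (mod 47).
Squaring successively (mod 47): 44^2 = 1936 ≡ 9; 44^4 ≡ 9² = 81 ≡ 34; 44^8 ≡ 34² = 1156 ≡ 28; 44^16 ≡ 28² = 784 ≡ 32.
Since 23 = 16 + 4 + 2 + 1, 44^23 ≡ 32 · 34 · 9 · 44; multiplying out mod 47: 32·34 = 1088 ≡ 7, then 7·9 = 63 ≡ 16, then 16·44 = 704 ≡ 46. Thus 44^23 ≡ 46 ≡ −1 (mod 47).
By Euler's criterion 44 is a quadratic non-residue mod 47: no k satisfies k² ≡ 44 (mod 47).

No, no such integer exists.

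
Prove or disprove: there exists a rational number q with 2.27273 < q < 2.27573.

Look for a denominator N such that an integer falls strictly between N·2.27273 and N·2.27573. N = 40 works: 40·2.27273 = 90.90920 < 91 < 91.02920 = 40·2.27573.
Dividing back, 2.27273 < 91/40 < 2.27573, and 91/40 is rational.

q = 91/40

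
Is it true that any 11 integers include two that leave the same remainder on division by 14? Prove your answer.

No; for instance {43, 44, 45, 46, 47, 48, 49, 50, 51, 52, 53} is a counterexample.

Take the 11 consecutive integers 43, 44, …, 53: their residues mod 14 are all distinct because 11 ≤ 14.
So no two of them leave the same remainder on division by 14; the claim fails for this set.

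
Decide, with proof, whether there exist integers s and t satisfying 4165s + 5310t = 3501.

Any value of 4165s + 5310t is a multiple of gcd(4165, 5310) = 5.
But 3501 = 5·700 + 1, so 5 ∤ 3501.
Therefore 4165s + 5310t = 3501 has no solution in integers.

No, no such integers exist.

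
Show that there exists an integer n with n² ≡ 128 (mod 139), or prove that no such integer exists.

There is no such integer.

Apply Euler's criterion with the prime 139: 128 is a quadratic residue iff 128^69 ≡ 1 (mod 139), and a non-residue iff it is ≡ −1.
Squaring successively (mod 139): 128^2 = 16384 ≡ 121; 128^4 ≡ 121² = 14641 ≡ 46; 128^8 ≡ 46² = 2116 ≡ 31; 128^16 ≡ 31² = 961 ≡ 127; 128^32 ≡ 127² = 16129 ≡ 5; 128^64 ≡ 5² = 25 ≡ 25.
Since 69 = 64 + 4 + 1, 128^69 ≡ 25 · 46 · 128; multiplying out mod 139: 25·46 = 1150 ≡ 38, then 38·128 = 4864 ≡ 138. Thus 128^69 ≡ 138 ≡ −1 (mod 139).
The value −1 means 128 is a non-residue modulo 139, so n² ≡ 128 (mod 139) is impossible.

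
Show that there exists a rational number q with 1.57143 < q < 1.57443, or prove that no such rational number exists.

q = 85/54

Look for a denominator N such that an integer falls strictly between N·1.57143 and N·1.57443. N = 54 works: 54·1.57143 = 84.85722 < 85 < 85.01922 = 54·1.57443.
Dividing back, 1.57143 < 85/54 < 1.57443, and 85/54 is rational.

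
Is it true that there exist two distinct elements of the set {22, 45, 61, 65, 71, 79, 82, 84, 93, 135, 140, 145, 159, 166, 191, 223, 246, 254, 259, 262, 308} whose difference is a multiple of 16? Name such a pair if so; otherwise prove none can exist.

22 and 166 are such a pair.

Both 22 and 166 leave remainder 6 on division by 16; their difference 144 = 9·16 is a multiple of 16.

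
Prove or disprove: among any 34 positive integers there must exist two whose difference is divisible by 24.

There are exactly 24 possible remainders on division by 24.
Since 34 > 24, two of the 34 integers must share a residue class by the pigeonhole principle; call them a and b.
Their difference a − b is then a multiple of 24.

True.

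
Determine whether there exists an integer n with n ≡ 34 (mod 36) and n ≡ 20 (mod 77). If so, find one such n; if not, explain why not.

The moduli 36 and 77 are coprime, so by the Chinese Remainder Theorem a unique solution modulo 2772 exists.
Any solution of the first congruence is n = 34 + 36t; substituting into the second, 36t ≡ 20 − 34 ≡ 63 (mod 77).
Note 36·15 = 540 ≡ 1 (mod 77) (as 540 − 1 = 7·77), so 36⁻¹ ≡ 15.
Multiplying by 15: t ≡ 15·63 = 945 ≡ 21 (mod 77).
Taking t = 21 gives n = 34 + 36·21 = 790.
Indeed 790 ≡ 34 (mod 36) and 790 ≡ 20 (mod 77).

n = 790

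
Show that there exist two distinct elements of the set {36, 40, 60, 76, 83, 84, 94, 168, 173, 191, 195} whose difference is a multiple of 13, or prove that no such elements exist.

There is no such pair.

Reduce each element modulo 13: 36↦10, 40↦1, 60↦8, 76↦11, 83↦5, 84↦6, 94↦3, 168↦12, 173↦4, 191↦9, 195↦0.
No residue repeats among the 11 elements, so no pair has difference ≡ 0 (mod 13).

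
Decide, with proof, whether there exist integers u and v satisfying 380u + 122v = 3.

No such integers exist.

gcd(380, 122) = 2, so every integer of the form 380u + 122v is a multiple of 2.
But 3 = 2·1 + 1, so 2 ∤ 3.
Hence no integers u, v satisfy the equation.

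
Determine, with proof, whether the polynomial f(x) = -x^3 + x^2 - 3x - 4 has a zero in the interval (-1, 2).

f(-1) = 1 and f(2) = -14, which have opposite signs.
Since f is a polynomial it is continuous on [-1, 2].
By the Intermediate Value Theorem, f takes the value 0 somewhere in the open interval.

Yes, f has a root in the interval.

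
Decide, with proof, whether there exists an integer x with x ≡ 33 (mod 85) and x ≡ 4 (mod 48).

gcd(85, 48) = 1, so the Chinese Remainder Theorem guarantees exactly one residue class mod 4080 satisfying both.
Write x = 33 + 85t and require 33 + 85t ≡ 4 (mod 48), i.e. 85t ≡ 19 (mod 48).
85 ≡ 37 (mod 48), so this reads 37t ≡ 19 (mod 48). Invert 37 mod 48 by the Euclidean algorithm: 48 = 1·37 + 11, 37 = 3·11 + 4, 11 = 2·4 + 3, 4 = 1·3 + 1, 3 = 3·1 + 0; back-substituting, 1 = 4 − 1·3 = 4 − (11 − 2·4) = −11 + 3·4 = −11 + 3·(37 − 3·11) = 3·37 − 10·11 = 3·37 − 10·(48 − 1·37) = −10·48 + 13·37. Hence 37·13 ≡ 1, so 37⁻¹ ≡ 13 (mod 48).
Multiplying by 13: t ≡ 13·19 = 247 ≡ 7 (mod 48).
Taking t = 7 gives x = 33 + 85·7 = 628.
Indeed 628 ≡ 33 (mod 85) and 628 ≡ 4 (mod 48).

x = 628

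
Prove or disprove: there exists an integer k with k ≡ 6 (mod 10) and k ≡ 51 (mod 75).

gcd(10, 75) = 5. A simultaneous solution exists iff 6 ≡ 51 (mod 5); here 6 mod 5 = 1 = 51 mod 5, so it does.
Write k = 6 + 10t. Then 10t ≡ 51 − 6 ≡ 45 (mod 75); dividing through by 5 gives 2t ≡ 9 (mod 15).
Invert 2 mod 15 by the Euclidean algorithm: 15 = 7·2 + 1, 2 = 2·1 + 0; back-substituting, 1 = 15 − 7·2. Hence 2·(-7) ≡ 1, so 2⁻¹ ≡ -7 ≡ 8 (mod 15).
Therefore t ≡ 8·9 = 72 ≡ 12 (mod 15).
Then k = 6 + 10·12 = 126.
Check: 126 mod 10 = 6, 126 mod 75 = 51. ✓

k = 126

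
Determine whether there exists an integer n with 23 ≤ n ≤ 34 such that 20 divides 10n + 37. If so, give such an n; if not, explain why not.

At n = 23, 10·23 + 37 = 267 ≡ 7 (mod 20), and each step in n adds 10, giving residues 7, 17, 7, 17, 7, 17, 7, 17, 7, 17, 7, 17 for n = 23, 24, …, 34.
None is 0, so 20 never divides 10n + 37 on this range.

No such integer n in that range exists.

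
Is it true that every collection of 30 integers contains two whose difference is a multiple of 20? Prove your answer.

Yes, this is always true.

Partition the integers by their residue mod 20; there are 20 classes.
Placing 30 integers into 20 classes, some class receives at least two — say a and b.
Their difference a − b is then a multiple of 20.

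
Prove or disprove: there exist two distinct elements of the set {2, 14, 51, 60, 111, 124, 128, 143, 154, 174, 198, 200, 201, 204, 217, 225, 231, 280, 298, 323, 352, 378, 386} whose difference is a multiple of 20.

Yes: 14 and 154.

Both 14 and 154 leave remainder 14 on division by 20; their difference 140 = 7·20 is a multiple of 20.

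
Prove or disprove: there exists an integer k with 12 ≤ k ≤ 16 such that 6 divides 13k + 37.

At k = 12, 13·12 + 37 = 193 ≡ 1 (mod 6), and each step in k adds 13 ≡ 1 (mod 6), giving residues 1, 2, 3, 4, 5 for k = 12, 13, …, 16.
The residue 0 does not occur, so no k in [12, 16] makes 13k + 37 a multiple of 6.

No, no such integer k in that range exists.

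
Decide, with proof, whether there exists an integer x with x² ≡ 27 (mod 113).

No, no such integer exists.

113 is prime, so by Euler's criterion 27 is a square mod 113 iff 27^((113−1)/2) = 27^56 ≡ 1 (mod 113).
Repeated squaring mod 113: 27^2 = 729 ≡ 51; 27^4 ≡ 51² = 2601 ≡ 2; 27^8 ≡ 2² = 4 ≡ 4; 27^16 ≡ 4² = 16 ≡ 16; 27^32 ≡ 16² = 256 ≡ 30.
Since 56 = 32 + 16 + 8, 27^56 ≡ 30 · 16 · 4; multiplying out mod 113: 30·16 = 480 ≡ 28, then 28·4 = 112 ≡ 112. Thus 27^56 ≡ 112 ≡ −1 (mod 113).
The value −1 means 27 is a non-residue modulo 113, so x² ≡ 27 (mod 113) is impossible.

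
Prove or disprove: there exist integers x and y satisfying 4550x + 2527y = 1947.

gcd(4550, 2527) = 7, so every integer of the form 4550x + 2527y is a multiple of 7.
But 1947 = 7·278 + 1, so 7 ∤ 1947.
Hence no integers x, y satisfy the equation.

No, no such integers exist.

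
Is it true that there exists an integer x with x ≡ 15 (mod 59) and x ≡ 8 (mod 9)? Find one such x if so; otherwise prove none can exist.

x = 251

gcd(59, 9) = 1, so the Chinese Remainder Theorem guarantees exactly one residue class mod 531 satisfying both.
Any solution of the first congruence is x = 15 + 59t; substituting into the second, 59t ≡ 8 − 15 ≡ 2 (mod 9).
59 ≡ 5 (mod 9), so this reads 5t ≡ 2 (mod 9). Since 5·2 = 10 = 1·9 + 1, the inverse of 5 mod 9 is 2.
Multiplying by 2: t ≡ 2·2 = 4 (mod 9).
Taking t = 4 gives x = 15 + 59·4 = 251.
Check: 251 mod 59 = 15, 251 mod 9 = 8. ✓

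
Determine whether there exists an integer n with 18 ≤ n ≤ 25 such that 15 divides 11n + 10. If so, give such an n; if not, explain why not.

Scanning upward from n = 18 gives 208, 219, 230, 241, 252, 263, 274, none divisible by 15. Try n = 25: 11·25 + 10 = 285 = 19·15, which is divisible by 15.

n = 25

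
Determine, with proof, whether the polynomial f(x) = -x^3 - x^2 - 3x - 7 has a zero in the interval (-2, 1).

Yes, f has a root in the interval.

f(-2) = 3 and f(1) = -12, which have opposite signs.
Since f is a polynomial it is continuous on [-2, 1].
By the Intermediate Value Theorem f must vanish at some point of (-2, 1).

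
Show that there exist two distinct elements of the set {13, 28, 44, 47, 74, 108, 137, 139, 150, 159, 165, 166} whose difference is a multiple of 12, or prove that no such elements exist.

Residues mod 12: 13↦1, 28↦4, 44↦8, 47↦11, 74↦2, 108↦0, 137↦5, 139↦7, 150↦6, 159↦3, 165↦9, 166↦10.
All 12 residues are distinct, so no two elements differ by a multiple of 12.

No, no such pair exists.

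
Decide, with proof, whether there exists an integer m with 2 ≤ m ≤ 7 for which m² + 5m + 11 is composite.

At m = 6: 6² + 5·6 + 11 = 77 = 7·11, which is composite.

m = 6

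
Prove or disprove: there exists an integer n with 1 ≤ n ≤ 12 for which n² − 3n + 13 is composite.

At n = 12: 12² − 3·12 + 13 = 121 = 11·11, which is composite.

n = 12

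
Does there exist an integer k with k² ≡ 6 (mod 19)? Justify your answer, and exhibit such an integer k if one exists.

k = 5

Take k = 5. Then 5² = 25 = 1·19 + 6, so 5² ≡ 6 (mod 19).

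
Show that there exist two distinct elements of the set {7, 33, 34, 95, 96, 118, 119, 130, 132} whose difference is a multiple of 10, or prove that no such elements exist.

Residues mod 10: 7↦7, 33↦3, 34↦4, 95↦5, 96↦6, 118↦8, 119↦9, 130↦0, 132↦2.
All 9 residues are distinct, so no two elements differ by a multiple of 10.

There is no such pair.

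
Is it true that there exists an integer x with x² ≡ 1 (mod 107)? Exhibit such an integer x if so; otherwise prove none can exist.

Take x = 106. Then 106² = 11236 = 105·107 + 1, so 106² ≡ 1 (mod 107).

x = 106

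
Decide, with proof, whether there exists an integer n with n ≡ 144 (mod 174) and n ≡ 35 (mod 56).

No such integer exists.

gcd(174, 56) = 2. If n ≡ 144 (mod 174) and n ≡ 35 (mod 56), then n ≡ 144 (mod 2) and n ≡ 35 (mod 2).
But 144 mod 2 = 0 while 35 mod 2 = 1, a contradiction.
Hence the system has no solution.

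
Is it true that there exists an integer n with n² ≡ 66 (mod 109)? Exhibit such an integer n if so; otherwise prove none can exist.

n = 34

Take n = 34. Then 34² = 1156 = 10·109 + 66, so 34² ≡ 66 (mod 109).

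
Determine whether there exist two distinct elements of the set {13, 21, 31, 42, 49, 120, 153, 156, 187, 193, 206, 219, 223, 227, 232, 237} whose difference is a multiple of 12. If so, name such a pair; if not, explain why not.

Reduce each element mod 12: 13↦1, 21↦9, 31↦7, 42↦6, 49↦1, 120↦0, 153↦9, 156↦0, 187↦7, 193↦1, 206↦2, 219↦3, 223↦7, 227↦11, 232↦4, 237↦9. The residue 1 repeats (at 13 and 49), and 49 − 13 = 36 = 3·12.

Yes: 13 and 49.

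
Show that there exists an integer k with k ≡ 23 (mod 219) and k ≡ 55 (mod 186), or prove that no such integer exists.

There is no such integer.

Both moduli are multiples of 3 = gcd(219, 186), so any solution would satisfy k ≡ 23 and k ≡ 55 modulo 3 simultaneously.
However 23 ≡ 2 and 55 ≡ 1 (mod 3), and 2 ≠ 1.
So no integer satisfies both congruences.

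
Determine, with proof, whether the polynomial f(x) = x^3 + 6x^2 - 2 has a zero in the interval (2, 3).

f(2) = 30 and f(3) = 79, both positive, so a sign-change argument is unavailable; we show f keeps this sign on the whole interval.
Shift to the endpoint 2: with x = 2 + u (0 < u < 1), one computes f(2 + u) = u^3 + 12u^2 + 36u + 30.
The nonzero coefficients here are all positive, so for u > 0 every term is positive (or zero), and the constant term 30 is strictly positive.
So f is strictly positive on (2, 3); no root exists in the interval.

No.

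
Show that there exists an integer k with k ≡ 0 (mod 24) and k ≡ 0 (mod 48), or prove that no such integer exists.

k = 0

gcd(24, 48) = 24. A simultaneous solution exists iff 0 ≡ 0 (mod 24); here 0 mod 24 = 0 = 0 mod 24, so it does.
The smallest candidate k = 0 works directly: 0 ≡ 0 (mod 48).
Verify: 0 = 0·24 + 0 and 0 = 0·48 + 0. ✓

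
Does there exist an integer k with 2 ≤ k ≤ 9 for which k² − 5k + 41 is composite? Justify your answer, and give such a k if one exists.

At k = 9: 9² − 5·9 + 41 = 77 = 7·11, which is composite.

k = 9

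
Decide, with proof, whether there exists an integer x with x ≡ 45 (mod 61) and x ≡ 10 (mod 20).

x = 350

Since 61 and 20 share no common factor, CRT says the pair of congruences has a solution (unique mod 1220).
Write x = 45 + 61t and require 45 + 61t ≡ 10 (mod 20), i.e. 61t ≡ 5 (mod 20).
61 ≡ 1 (mod 20), so this reads 1t ≡ 5 (mod 20). So t ≡ 5 (mod 20).
With t = 5: x = 45 + 61·5 = 350.
Check: 350 mod 61 = 45, 350 mod 20 = 10. ✓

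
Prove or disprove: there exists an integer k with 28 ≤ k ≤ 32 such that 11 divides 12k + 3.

At k = 30 we get 12·30 + 3 = 363, and 363 = 11·33.

k = 30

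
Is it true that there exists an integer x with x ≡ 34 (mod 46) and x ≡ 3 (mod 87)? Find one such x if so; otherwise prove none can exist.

x = 264

Since 46 and 87 share no common factor, CRT says the pair of congruences has a solution (unique mod 4002).
Write x = 34 + 46t and require 34 + 46t ≡ 3 (mod 87), i.e. 46t ≡ 56 (mod 87).
Invert 46 mod 87 by the Euclidean algorithm: 87 = 1·46 + 41, 46 = 1·41 + 5, 41 = 8·5 + 1, 5 = 5·1 + 0; back-substituting, 1 = 41 − 8·5 = 41 − 8·(46 − 1·41) = −8·46 + 9·41 = −8·46 + 9·(87 − 1·46) = 9·87 − 17·46. Hence 46·(-17) ≡ 1, so 46⁻¹ ≡ -17 ≡ 70 (mod 87).
Therefore t ≡ 70·56 = 3920 ≡ 5 (mod 87).
Taking t = 5 gives x = 34 + 46·5 = 264.
Check: 264 mod 46 = 34, 264 mod 87 = 3. ✓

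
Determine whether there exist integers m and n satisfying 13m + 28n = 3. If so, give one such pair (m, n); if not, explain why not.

Since gcd(13, 28) = 1, every integer is an integer combination of 13 and 28.
Euclidean algorithm: 28 = 2·13 + 2, 13 = 6·2 + 1, 2 = 2·1 + 0.
Unwinding: 1 = 13 − 6·2 = 13 − 6·(28 − 2·13) = −6·28 + 13·13, i.e. 13·13 + 28·(-6) = 1.
Times 3: 13·39 + 28·(-18) = 3, so (39, -18) solves it.
The general solution is m = 39 + 28k, n = -18 − 13k; taking k = -1 gives the smaller pair m = 11, n = -5.
Indeed 13·11 + 28·(-5) = 143 − 140 = 3.

m = 11, n = -5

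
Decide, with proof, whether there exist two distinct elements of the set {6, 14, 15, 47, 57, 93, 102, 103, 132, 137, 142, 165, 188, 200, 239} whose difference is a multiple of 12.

Reduce each element mod 12: 6↦6, 14↦2, 15↦3, 47↦11, 57↦9, 93↦9, 102↦6, 103↦7, 132↦0, 137↦5, 142↦10, 165↦9, 188↦8, 200↦8, 239↦11. The residue 6 repeats (at 6 and 102), and 102 − 6 = 96 = 8·12.

The pair (6, 102) works.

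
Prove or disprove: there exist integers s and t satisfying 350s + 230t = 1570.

s = 15, t = -16

Every value of 350s + 230t is a multiple of gcd(350, 230) = 10; since 10 ∣ 1570, solutions exist.
Dividing through by 10 reduces the equation to 35s + 23t = 157.
Dividing repeatedly: 35 = 1·23 + 12, 23 = 1·12 + 11, 12 = 1·11 + 1, 11 = 11·1 + 0.
Working back up the chain: 1 = 12 − 1·11 = 12 − (23 − 1·12) = −23 + 2·12 = −23 + 2·(35 − 1·23) = 2·35 − 3·23. So 35·2 + 23·(-3) = 1.
Scaling by 157 gives the particular solution (s, t) = (314, -471).
The general solution is s = 314 + 23k, t = -471 − 35k; taking k = -13 gives the smaller pair s = 15, t = -16.
Indeed 350·15 + 230·(-16) = 5250 − 3680 = 1570.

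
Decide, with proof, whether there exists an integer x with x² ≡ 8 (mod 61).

61 is prime, so by Euler's criterion 8 is a square mod 61 iff 8^((61−1)/2) = 8^30 ≡ 1 (mod 61).
Repeated squaring mod 61: 8^2 = 64 ≡ 3; 8^4 ≡ 3² = 9 ≡ 9; 8^8 ≡ 9² = 81 ≡ 20; 8^16 ≡ 20² = 400 ≡ 34.
Since 30 = 16 + 8 + 4 + 2, 8^30 ≡ 34 · 20 · 9 · 3; multiplying out mod 61: 34·20 = 680 ≡ 9, then 9·9 = 81 ≡ 20, then 20·3 = 60 ≡ 60. Thus 8^30 ≡ 60 ≡ −1 (mod 61).
The value −1 means 8 is a non-residue modulo 61, so x² ≡ 8 (mod 61) is impossible.

There is no such integer.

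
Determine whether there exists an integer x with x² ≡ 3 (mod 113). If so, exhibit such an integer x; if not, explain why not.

No, no such integer exists.

Apply Euler's criterion with the prime 113: 3 is a quadratic residue iff 3^56 ≡ 1 (mod 113), and a non-residue iff it is ≡ −1.
Repeated squaring mod 113: 3^2 = 9 ≡ 9; 3^4 ≡ 9² = 81 ≡ 81; 3^8 ≡ 81² = 6561 ≡ 7; 3^16 ≡ 7² = 49 ≡ 49; 3^32 ≡ 49² = 2401 ≡ 28.
Since 56 = 32 + 16 + 8, 3^56 ≡ 28 · 49 · 7; multiplying out mod 113: 28·49 = 1372 ≡ 16, then 16·7 = 112 ≡ 112. Thus 3^56 ≡ 112 ≡ −1 (mod 113).
The value −1 means 3 is a non-residue modulo 113, so x² ≡ 3 (mod 113) is impossible.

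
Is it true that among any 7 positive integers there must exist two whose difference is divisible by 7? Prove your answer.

Take the 7 consecutive integers 18, 19, …, 24: their residues mod 7 are all distinct because 7 ≤ 7.
No two share a residue, so no pair has difference divisible by 7; the claim fails for this set.

No; for instance {18, 19, 20, 21, 22, 23, 24} is a counterexample.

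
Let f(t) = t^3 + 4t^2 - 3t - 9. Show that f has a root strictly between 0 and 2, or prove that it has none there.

f(0) = -9 and f(2) = 9, which have opposite signs.
As a polynomial, f is continuous on every closed interval.
By the Intermediate Value Theorem, f takes the value 0 somewhere in the open interval.

Yes, f has a root in the interval.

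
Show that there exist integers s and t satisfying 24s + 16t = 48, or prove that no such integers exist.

Since gcd(24, 16) = 8 and 48 = 8·6, Bézout's identity guarantees a solution.
Dividing through by 8 reduces the equation to 3s + 2t = 6.
Euclidean algorithm: 3 = 1·2 + 1, 2 = 2·1 + 0.
Working back up the chain: 1 = 3 − 1·2. So 3·1 + 2·(-1) = 1.
Scaling by 6 gives the particular solution (s, t) = (6, -6).
Subtracting 3·2 from s and adding 3·3 to t gives the tidier solution (0, 3).
Check: 24·0 + 16·3 = 0 + 48 = 48. ✓

s = 0, t = 3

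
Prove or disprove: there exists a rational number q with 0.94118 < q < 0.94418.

Scale by 35: the interval becomes (32.94130, 33.04630), which contains the integer 33.
Dividing back, 0.94118 < 33/35 < 0.94418, and 33/35 is rational.

q = 33/35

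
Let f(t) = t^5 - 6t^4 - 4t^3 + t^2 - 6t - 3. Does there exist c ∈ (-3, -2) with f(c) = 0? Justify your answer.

No such root exists.

The endpoint values f(-3) = -597 and f(-2) = -83 are both negative. Claim: f(t) < 0 for every t in (-3, -2).
Substitute t = -2 − u, where 0 < u < 1 on the interval. Expanding, f(-2 − u) = -u^5 - 16u^4 - 84u^3 - 199u^2 - 214u - 83.
All 6 nonzero coefficients of this polynomial in u are negative; hence for u > 0 the value is a sum of negative terms (the constant -83 among them).
So f is strictly negative on (-3, -2); no root exists in the interval.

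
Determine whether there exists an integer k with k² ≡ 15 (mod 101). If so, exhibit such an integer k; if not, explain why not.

There is no such integer.

Apply Euler's criterion with the prime 101: 15 is a quadratic residue iff 15^50 ≡ 1 (mod 101), and a non-residue iff it is ≡ −1.
Squaring successively (mod 101): 15^2 = 225 ≡ 23; 15^4 ≡ 23² = 529 ≡ 24; 15^8 ≡ 24² = 576 ≡ 71; 15^16 ≡ 71² = 5041 ≡ 92; 15^32 ≡ 92² = 8464 ≡ 81.
Since 50 = 32 + 16 + 2, 15^50 ≡ 81 · 92 · 23; multiplying out mod 101: 81·92 = 7452 ≡ 79, then 79·23 = 1817 ≡ 100. Thus 15^50 ≡ 100 ≡ −1 (mod 101).
By Euler's criterion 15 is a quadratic non-residue mod 101: no k satisfies k² ≡ 15 (mod 101).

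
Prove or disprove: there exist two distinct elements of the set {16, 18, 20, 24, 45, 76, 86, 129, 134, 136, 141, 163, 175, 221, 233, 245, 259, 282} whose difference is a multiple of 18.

Two integers differ by a multiple of 18 exactly when they have the same residue mod 18. The residues are 16↦16, 18↦0, 20↦2, 24↦6, 45↦9, 76↦4, 86↦14, 129↦3, 134↦8, 136↦10, 141↦15, 163↦1, 175↦13, 221↦5, 233↦17, 245↦11, 259↦7, 282↦12.
All 18 residues are distinct, so no two elements differ by a multiple of 18.

There is no such pair.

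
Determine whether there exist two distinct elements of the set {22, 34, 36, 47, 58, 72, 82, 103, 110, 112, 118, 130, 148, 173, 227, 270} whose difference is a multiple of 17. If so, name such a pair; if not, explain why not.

Reduce each element modulo 17: 22↦5, 34↦0, 36↦2, 47↦13, 58↦7, 72↦4, 82↦14, 103↦1, 110↦8, 112↦10, 118↦16, 130↦11, 148↦12, 173↦3, 227↦6, 270↦15.
These 16 residues are pairwise different, hence no difference of two elements is divisible by 17.

There is no such pair.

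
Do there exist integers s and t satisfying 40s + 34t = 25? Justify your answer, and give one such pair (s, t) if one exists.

Both 40 and 34 are divisible by gcd(40, 34) = 2, hence so is any combination 40s + 34t.
However 25 leaves remainder 1 on division by 2.
Therefore 40s + 34t = 25 has no solution in integers.

There are no such integers.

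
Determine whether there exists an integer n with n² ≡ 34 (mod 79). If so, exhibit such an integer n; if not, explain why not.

There is no such integer.

Apply Euler's criterion with the prime 79: 34 is a quadratic residue iff 34^39 ≡ 1 (mod 79), and a non-residue iff it is ≡ −1.
Squaring successively (mod 79): 34^2 = 1156 ≡ 50; 34^4 ≡ 50² = 2500 ≡ 51; 34^8 ≡ 51² = 2601 ≡ 73; 34^16 ≡ 73² = 5329 ≡ 36; 34^32 ≡ 36² = 1296 ≡ 32.
Since 39 = 32 + 4 + 2 + 1, 34^39 ≡ 32 · 51 · 50 · 34; multiplying out mod 79: 32·51 = 1632 ≡ 52, then 52·50 = 2600 ≡ 72, then 72·34 = 2448 ≡ 78. Thus 34^39 ≡ 78 ≡ −1 (mod 79).
By Euler's criterion 34 is a quadratic non-residue mod 79: no n satisfies n² ≡ 34 (mod 79).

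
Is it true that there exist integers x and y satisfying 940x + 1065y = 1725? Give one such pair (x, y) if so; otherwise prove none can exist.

x = 114, y = -99

Every value of 940x + 1065y is a multiple of gcd(940, 1065) = 5; since 5 ∣ 1725, solutions exist.
Dividing through by 5 reduces the equation to 188x + 213y = 345.
Dividing repeatedly: 213 = 1·188 + 25, 188 = 7·25 + 13, 25 = 1·13 + 12, 13 = 1·12 + 1, 12 = 12·1 + 0.
Back-substituting, 1 = 13 − 1·12 = 13 − (25 − 1·13) = −25 + 2·13 = −25 + 2·(188 − 7·25) = 2·188 − 15·25 = 2·188 − 15·(213 − 1·188) = −15·213 + 17·188; that is, 188·17 + 213·(-15) = 1.
Scaling by 345 gives the particular solution (x, y) = (5865, -5175).
Subtracting 27·213 from x and adding 27·188 to y gives the tidier solution (114, -99).
Check: 940·114 + 1065·(-99) = 107160 − 105435 = 1725. ✓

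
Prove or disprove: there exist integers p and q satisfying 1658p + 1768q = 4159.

gcd(1658, 1768) = 2, so every integer of the form 1658p + 1768q is a multiple of 2.
However 4159 leaves remainder 1 on division by 2.
Therefore 1658p + 1768q = 4159 has no solution in integers.

There are no such integers.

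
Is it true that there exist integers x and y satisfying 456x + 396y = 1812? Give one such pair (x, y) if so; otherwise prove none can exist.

x = 17, y = -15

Since gcd(456, 396) = 12 and 1812 = 12·151, Bézout's identity guarantees a solution.
Dividing through by 12 reduces the equation to 38x + 33y = 151.
Run the Euclidean algorithm on 38 and 33: 38 = 1·33 + 5, 33 = 6·5 + 3, 5 = 1·3 + 2, 3 = 1·2 + 1, 2 = 2·1 + 0.
Back-substituting, 1 = 3 − 1·2 = 3 − (5 − 1·3) = −5 + 2·3 = −5 + 2·(33 − 6·5) = 2·33 − 13·5 = 2·33 − 13·(38 − 1·33) = −13·38 + 15·33; that is, 38·(-13) + 33·15 = 1.
Times 151: 38·(-1963) + 33·2265 = 151, so (-1963, 2265) solves it.
Adding 60·33 to x and subtracting 60·38 from y gives the tidier solution (17, -15).
Check: 456·17 + 396·(-15) = 7752 − 5940 = 1812. ✓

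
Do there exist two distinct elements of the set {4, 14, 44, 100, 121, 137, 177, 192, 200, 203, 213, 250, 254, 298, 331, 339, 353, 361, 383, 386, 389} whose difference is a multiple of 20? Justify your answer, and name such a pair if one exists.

4 and 44 are such a pair.

Both 4 and 44 leave remainder 4 on division by 20; their difference 40 = 2·20 is a multiple of 20.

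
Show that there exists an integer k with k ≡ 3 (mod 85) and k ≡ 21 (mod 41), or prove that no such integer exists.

The moduli 85 and 41 are coprime, so by the Chinese Remainder Theorem a unique solution modulo 3485 exists.
Any solution of the first congruence is k = 3 + 85t; substituting into the second, 85t ≡ 21 − 3 ≡ 18 (mod 41).
85 ≡ 3 (mod 41), so this reads 3t ≡ 18 (mod 41). Invert 3 mod 41 by the Euclidean algorithm: 41 = 13·3 + 2, 3 = 1·2 + 1, 2 = 2·1 + 0; back-substituting, 1 = 3 − 1·2 = 3 − (41 − 13·3) = −41 + 14·3. Hence 3·14 ≡ 1, so 3⁻¹ ≡ 14 (mod 41).
Multiplying by 14: t ≡ 14·18 = 252 ≡ 6 (mod 41).
Taking t = 6 gives k = 3 + 85·6 = 513.
Check: 513 mod 85 = 3, 513 mod 41 = 21. ✓

k = 513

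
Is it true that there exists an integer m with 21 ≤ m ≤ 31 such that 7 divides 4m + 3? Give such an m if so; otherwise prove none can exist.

m = 22

At m = 21 the value 87 is not a multiple of 7. m = 22 works, since 4·22 + 3 = 91 = 13·7.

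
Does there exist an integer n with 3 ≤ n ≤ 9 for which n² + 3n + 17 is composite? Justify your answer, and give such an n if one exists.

n = 9

At n = 9: 9² + 3·9 + 17 = 125 = 5·25, which is composite.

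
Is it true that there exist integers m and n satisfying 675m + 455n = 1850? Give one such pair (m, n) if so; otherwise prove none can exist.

Since gcd(675, 455) = 5 and 1850 = 5·370, Bézout's identity guarantees a solution.
Dividing through by 5 reduces the equation to 135m + 91n = 370.
Euclidean algorithm: 135 = 1·91 + 44, 91 = 2·44 + 3, 44 = 14·3 + 2, 3 = 1·2 + 1, 2 = 2·1 + 0.
Working back up the chain: 1 = 3 − 1·2 = 3 − (44 − 14·3) = −44 + 15·3 = −44 + 15·(91 − 2·44) = 15·91 − 31·44 = 15·91 − 31·(135 − 1·91) = −31·135 + 46·91. So 135·(-31) + 91·46 = 1.
Times 370: 135·(-11470) + 91·17020 = 370, so (-11470, 17020) solves it.
Adding 127·91 to m and subtracting 127·135 from n gives the tidier solution (87, -125).
Indeed 675·87 + 455·(-125) = 58725 − 56875 = 1850.

m = 87, n = -125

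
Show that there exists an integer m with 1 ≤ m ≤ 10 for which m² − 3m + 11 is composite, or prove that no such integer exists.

At m = 1: 1² − 3·1 + 11 = 9 = 3·3, which is composite.

m = 1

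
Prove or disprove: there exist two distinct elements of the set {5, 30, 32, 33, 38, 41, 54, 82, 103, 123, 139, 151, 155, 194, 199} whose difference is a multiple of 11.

Both 5 and 38 leave remainder 5 on division by 11; their difference 33 = 3·11 is a multiple of 11.

5 and 38 are such a pair.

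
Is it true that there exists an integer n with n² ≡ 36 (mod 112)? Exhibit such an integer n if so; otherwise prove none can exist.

Take n = 6. Then 6² = 36, and since 0 ≤ 36 < 112 this is already reduced: 6² ≡ 36 (mod 112).

n = 6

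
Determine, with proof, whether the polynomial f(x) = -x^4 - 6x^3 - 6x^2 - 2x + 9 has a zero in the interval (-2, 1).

f(-2) = 21 and f(1) = -6, which have opposite signs.
f is continuous everywhere (it is a polynomial), in particular on [-2, 1].
By the Intermediate Value Theorem, f takes the value 0 somewhere in the open interval.

Such a root exists.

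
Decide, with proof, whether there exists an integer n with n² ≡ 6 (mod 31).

31 is prime, so by Euler's criterion 6 is a square mod 31 iff 6^((31−1)/2) = 6^15 ≡ 1 (mod 31).
Squaring successively (mod 31): 6^2 = 36 ≡ 5; 6^4 ≡ 5² = 25 ≡ 25; 6^8 ≡ 25² = 625 ≡ 5.
Since 15 = 8 + 4 + 2 + 1, 6^15 ≡ 5 · 25 · 5 · 6; multiplying out mod 31: 5·25 = 125 ≡ 1, then 1·5 = 5 ≡ 5, then 5·6 = 30 ≡ 30. Thus 6^15 ≡ 30 ≡ −1 (mod 31).
The value −1 means 6 is a non-residue modulo 31, so n² ≡ 6 (mod 31) is impossible.

No such integer exists.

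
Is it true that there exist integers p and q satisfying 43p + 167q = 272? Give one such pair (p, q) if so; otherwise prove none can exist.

p = 84, q = -20

43 and 167 are coprime, so 43p + 167q ranges over all of ℤ.
Run the Euclidean algorithm on 167 and 43: 167 = 3·43 + 38, 43 = 1·38 + 5, 38 = 7·5 + 3, 5 = 1·3 + 2, 3 = 1·2 + 1, 2 = 2·1 + 0.
Working back up the chain: 1 = 3 − 1·2 = 3 − (5 − 1·3) = −5 + 2·3 = −5 + 2·(38 − 7·5) = 2·38 − 15·5 = 2·38 − 15·(43 − 1·38) = −15·43 + 17·38 = −15·43 + 17·(167 − 3·43) = 17·167 − 66·43. So 43·(-66) + 167·17 = 1.
Times 272: 43·(-17952) + 167·4624 = 272, so (-17952, 4624) solves it.
The general solution is p = -17952 + 167k, q = 4624 − 43k; taking k = 108 gives the smaller pair p = 84, q = -20.
Indeed 43·84 + 167·(-20) = 3612 − 3340 = 272.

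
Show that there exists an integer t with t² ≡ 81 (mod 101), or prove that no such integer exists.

t = 9

Take t = 9. Then 9² = 81, and since 0 ≤ 81 < 101 this is already reduced: 9² ≡ 81 (mod 101).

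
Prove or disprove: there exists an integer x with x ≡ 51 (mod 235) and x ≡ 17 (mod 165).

gcd(235, 165) = 5. If x ≡ 51 (mod 235) and x ≡ 17 (mod 165), then x ≡ 51 (mod 5) and x ≡ 17 (mod 5).
However 51 ≡ 1 and 17 ≡ 2 (mod 5), and 1 ≠ 2.
Hence the system has no solution.

There is no such integer.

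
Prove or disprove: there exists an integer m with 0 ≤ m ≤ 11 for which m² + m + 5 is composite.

m = 10

At m = 10: 10² + 10 + 5 = 115 = 5·23, which is composite.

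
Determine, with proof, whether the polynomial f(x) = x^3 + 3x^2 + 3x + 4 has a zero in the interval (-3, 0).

Yes, f has a root in the interval.

f(-3) = -5 and f(0) = 4, which have opposite signs.
Since f is a polynomial it is continuous on [-3, 0].
By the Intermediate Value Theorem, f takes the value 0 somewhere in the open interval.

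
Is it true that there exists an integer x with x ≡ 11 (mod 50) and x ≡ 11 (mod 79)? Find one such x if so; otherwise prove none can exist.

The moduli 50 and 79 are coprime, so by the Chinese Remainder Theorem a unique solution modulo 3950 exists.
Write x = 11 + 50t and require 11 + 50t ≡ 11 (mod 79), i.e. 50t ≡ 0 (mod 79).
t = 0 satisfies this.
Taking t = 0 gives x = 11 + 50·0 = 11.
Verify: 11 = 0·50 + 11 and 11 = 0·79 + 11. ✓

x = 11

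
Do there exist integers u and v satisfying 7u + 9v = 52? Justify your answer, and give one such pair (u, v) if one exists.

Since gcd(7, 9) = 1, every integer is an integer combination of 7 and 9.
Dividing repeatedly: 9 = 1·7 + 2, 7 = 3·2 + 1, 2 = 2·1 + 0.
Working back up the chain: 1 = 7 − 3·2 = 7 − 3·(9 − 1·7) = −3·9 + 4·7. So 7·4 + 9·(-3) = 1.
Times 52: 7·208 + 9·(-156) = 52, so (208, -156) solves it.
Subtracting 23·9 from u and adding 23·7 to v gives the tidier solution (1, 5).
Check: 7·1 + 9·5 = 7 + 45 = 52. ✓

u = 1, v = 5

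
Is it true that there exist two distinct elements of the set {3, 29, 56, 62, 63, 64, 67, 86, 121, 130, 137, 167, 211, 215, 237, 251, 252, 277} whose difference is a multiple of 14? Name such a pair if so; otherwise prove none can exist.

Reduce each element mod 14: 3↦3, 29↦1, 56↦0, 62↦6, 63↦7, 64↦8, 67↦11, 86↦2, 121↦9, 130↦4, 137↦11, 167↦13, 211↦1, 215↦5, 237↦13, 251↦13, 252↦0, 277↦11. The residue 1 repeats (at 29 and 211), and 211 − 29 = 182 = 13·14.

29 and 211 are such a pair.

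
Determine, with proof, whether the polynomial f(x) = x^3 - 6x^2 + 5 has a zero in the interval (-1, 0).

f(-1) = -2 and f(0) = 5, which have opposite signs.
As a polynomial, f is continuous on every closed interval.
By the Intermediate Value Theorem, f takes the value 0 somewhere in the open interval.

Yes, f has a root in the interval.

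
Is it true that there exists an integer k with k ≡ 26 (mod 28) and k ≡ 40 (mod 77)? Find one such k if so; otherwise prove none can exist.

k = 194

Here gcd(28, 77) = 7, and both 26 and 40 leave remainder 5 mod 7, so the system is consistent.
Step through k = 26, 26 + 28, 26 + 2·28, …: the values 26, 54, 82, 110, 138, 166, 194 reduce mod 77 to 26, 54, 5, 33, 61, 12, 40. The value 194 hits 40.
Check: 194 mod 28 = 26, 194 mod 77 = 40. ✓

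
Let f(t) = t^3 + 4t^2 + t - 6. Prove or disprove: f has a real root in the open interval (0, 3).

Such a root exists.

f(0) = -6 and f(3) = 60, which have opposite signs.
f is continuous everywhere (it is a polynomial), in particular on [0, 3].
By the Intermediate Value Theorem f must vanish at some point of (0, 3).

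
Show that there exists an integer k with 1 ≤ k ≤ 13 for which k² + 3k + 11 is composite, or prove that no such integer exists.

At k = 8: 8² + 3·8 + 11 = 99 = 3·33, which is composite.

k = 8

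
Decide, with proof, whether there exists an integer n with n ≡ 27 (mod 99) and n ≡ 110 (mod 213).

No, no such integer exists.

gcd(99, 213) = 3. If n ≡ 27 (mod 99) and n ≡ 110 (mod 213), then n ≡ 27 (mod 3) and n ≡ 110 (mod 3).
But 27 mod 3 = 0 while 110 mod 3 = 2, a contradiction.
Hence the system has no solution.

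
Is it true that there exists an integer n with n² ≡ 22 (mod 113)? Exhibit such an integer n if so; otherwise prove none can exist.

n = 94 works: 94² = 8836, and 8836 − 22 = 8814 = 78·113.

n = 94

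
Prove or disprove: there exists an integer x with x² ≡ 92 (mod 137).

There is no such integer.

137 is prime, so by Euler's criterion 92 is a square mod 137 iff 92^((137−1)/2) = 92^68 ≡ 1 (mod 137).
Squaring successively (mod 137): 92^2 = 8464 ≡ 107; 92^4 ≡ 107² = 11449 ≡ 78; 92^8 ≡ 78² = 6084 ≡ 56; 92^16 ≡ 56² = 3136 ≡ 122; 92^32 ≡ 122² = 14884 ≡ 88; 92^64 ≡ 88² = 7744 ≡ 72.
Since 68 = 64 + 4, 92^68 ≡ 72 · 78; multiplying out mod 137: 72·78 = 5616 ≡ 136. Thus 92^68 ≡ 136 ≡ −1 (mod 137).
The value −1 means 92 is a non-residue modulo 137, so x² ≡ 92 (mod 137) is impossible.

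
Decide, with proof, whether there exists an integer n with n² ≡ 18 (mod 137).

n = 93

n = 93 works: 93² = 8649, and 8649 − 18 = 8631 = 63·137.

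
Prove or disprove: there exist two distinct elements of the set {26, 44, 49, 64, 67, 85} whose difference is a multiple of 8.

No such pair exists.

Reduce each element modulo 8: 26↦2, 44↦4, 49↦1, 64↦0, 67↦3, 85↦5.
These 6 residues are pairwise different, hence no difference of two elements is divisible by 8.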